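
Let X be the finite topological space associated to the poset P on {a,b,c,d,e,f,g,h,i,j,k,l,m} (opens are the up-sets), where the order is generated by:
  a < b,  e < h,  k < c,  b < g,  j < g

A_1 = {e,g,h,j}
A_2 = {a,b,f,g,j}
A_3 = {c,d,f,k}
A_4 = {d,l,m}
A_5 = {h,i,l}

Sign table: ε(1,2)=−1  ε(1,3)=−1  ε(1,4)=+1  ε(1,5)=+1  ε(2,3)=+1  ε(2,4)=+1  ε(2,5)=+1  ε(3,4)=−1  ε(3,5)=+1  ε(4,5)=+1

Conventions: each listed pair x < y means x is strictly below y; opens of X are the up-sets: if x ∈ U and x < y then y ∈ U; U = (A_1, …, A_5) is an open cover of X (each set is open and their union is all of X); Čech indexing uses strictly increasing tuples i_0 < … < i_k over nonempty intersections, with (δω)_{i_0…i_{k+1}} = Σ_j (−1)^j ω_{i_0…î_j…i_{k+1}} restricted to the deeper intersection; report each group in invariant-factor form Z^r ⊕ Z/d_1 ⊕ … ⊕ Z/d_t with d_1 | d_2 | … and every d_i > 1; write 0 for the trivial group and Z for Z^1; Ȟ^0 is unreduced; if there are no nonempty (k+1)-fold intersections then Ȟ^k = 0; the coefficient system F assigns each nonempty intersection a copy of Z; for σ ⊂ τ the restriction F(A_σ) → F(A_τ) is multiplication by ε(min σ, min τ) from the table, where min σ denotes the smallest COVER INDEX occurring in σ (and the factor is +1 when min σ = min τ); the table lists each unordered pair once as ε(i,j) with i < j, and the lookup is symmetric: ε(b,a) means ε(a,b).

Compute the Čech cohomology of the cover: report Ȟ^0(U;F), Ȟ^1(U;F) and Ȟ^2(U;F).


Ȟ^0(U;F) ≅ Z; Ȟ^1(U;F) ≅ Z; Ȟ^2(U;F) ≅ 0

nonempty intersections:
  A12={g,j} A15={h} A23={f} A34={d} A45={l}
C dims 5,5; δ0: rk 4, SNF 1^4
Ȟ^0: (5−4)−0=1 ⇒ Z
Ȟ^1: (5−0)−4=1 ⇒ Z
Ȟ^2: (0−0)−0=0 ⇒ 0


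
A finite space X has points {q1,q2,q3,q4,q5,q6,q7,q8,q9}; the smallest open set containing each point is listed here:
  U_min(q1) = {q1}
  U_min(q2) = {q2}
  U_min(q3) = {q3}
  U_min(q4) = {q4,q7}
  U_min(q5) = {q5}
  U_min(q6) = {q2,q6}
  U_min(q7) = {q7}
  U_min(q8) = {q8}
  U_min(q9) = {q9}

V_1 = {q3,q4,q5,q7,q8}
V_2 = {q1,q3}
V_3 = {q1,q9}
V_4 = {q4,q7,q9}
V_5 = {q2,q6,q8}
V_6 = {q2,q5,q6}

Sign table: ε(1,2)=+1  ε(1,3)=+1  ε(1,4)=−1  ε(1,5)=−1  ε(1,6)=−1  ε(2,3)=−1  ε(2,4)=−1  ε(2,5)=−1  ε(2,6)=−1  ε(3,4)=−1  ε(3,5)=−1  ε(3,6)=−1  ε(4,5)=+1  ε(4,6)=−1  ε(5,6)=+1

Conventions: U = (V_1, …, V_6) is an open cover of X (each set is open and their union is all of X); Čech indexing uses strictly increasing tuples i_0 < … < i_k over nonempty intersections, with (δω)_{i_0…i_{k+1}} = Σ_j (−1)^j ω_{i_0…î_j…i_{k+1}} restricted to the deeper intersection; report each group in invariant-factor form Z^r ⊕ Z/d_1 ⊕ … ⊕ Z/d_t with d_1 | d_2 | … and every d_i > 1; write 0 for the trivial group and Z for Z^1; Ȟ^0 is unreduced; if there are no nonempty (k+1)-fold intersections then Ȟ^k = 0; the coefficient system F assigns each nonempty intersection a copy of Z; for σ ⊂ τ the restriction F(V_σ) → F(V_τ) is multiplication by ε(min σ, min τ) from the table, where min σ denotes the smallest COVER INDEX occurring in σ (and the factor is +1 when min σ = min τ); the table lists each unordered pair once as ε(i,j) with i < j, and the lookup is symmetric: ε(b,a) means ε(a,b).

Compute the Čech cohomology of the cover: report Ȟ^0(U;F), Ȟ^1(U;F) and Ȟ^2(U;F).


nonempty intersections:
  V12={q3} V14={q4,q7} V15={q8} V16={q5} V23={q1} V34={q9} V56={q2,q6}
C dims 6,7; δ0: rk 6, SNF 1^5·2
Ȟ^0: (6−6)−0=0 ⇒ 0
Ȟ^1: (7−0)−6=1 plus torsion [2] ⇒ Z ⊕ Z/2
Ȟ^2: (0−0)−0=0 ⇒ 0

Ȟ^0 ≅ 0; Ȟ^1 ≅ Z ⊕ Z/2; Ȟ^2 ≅ 0


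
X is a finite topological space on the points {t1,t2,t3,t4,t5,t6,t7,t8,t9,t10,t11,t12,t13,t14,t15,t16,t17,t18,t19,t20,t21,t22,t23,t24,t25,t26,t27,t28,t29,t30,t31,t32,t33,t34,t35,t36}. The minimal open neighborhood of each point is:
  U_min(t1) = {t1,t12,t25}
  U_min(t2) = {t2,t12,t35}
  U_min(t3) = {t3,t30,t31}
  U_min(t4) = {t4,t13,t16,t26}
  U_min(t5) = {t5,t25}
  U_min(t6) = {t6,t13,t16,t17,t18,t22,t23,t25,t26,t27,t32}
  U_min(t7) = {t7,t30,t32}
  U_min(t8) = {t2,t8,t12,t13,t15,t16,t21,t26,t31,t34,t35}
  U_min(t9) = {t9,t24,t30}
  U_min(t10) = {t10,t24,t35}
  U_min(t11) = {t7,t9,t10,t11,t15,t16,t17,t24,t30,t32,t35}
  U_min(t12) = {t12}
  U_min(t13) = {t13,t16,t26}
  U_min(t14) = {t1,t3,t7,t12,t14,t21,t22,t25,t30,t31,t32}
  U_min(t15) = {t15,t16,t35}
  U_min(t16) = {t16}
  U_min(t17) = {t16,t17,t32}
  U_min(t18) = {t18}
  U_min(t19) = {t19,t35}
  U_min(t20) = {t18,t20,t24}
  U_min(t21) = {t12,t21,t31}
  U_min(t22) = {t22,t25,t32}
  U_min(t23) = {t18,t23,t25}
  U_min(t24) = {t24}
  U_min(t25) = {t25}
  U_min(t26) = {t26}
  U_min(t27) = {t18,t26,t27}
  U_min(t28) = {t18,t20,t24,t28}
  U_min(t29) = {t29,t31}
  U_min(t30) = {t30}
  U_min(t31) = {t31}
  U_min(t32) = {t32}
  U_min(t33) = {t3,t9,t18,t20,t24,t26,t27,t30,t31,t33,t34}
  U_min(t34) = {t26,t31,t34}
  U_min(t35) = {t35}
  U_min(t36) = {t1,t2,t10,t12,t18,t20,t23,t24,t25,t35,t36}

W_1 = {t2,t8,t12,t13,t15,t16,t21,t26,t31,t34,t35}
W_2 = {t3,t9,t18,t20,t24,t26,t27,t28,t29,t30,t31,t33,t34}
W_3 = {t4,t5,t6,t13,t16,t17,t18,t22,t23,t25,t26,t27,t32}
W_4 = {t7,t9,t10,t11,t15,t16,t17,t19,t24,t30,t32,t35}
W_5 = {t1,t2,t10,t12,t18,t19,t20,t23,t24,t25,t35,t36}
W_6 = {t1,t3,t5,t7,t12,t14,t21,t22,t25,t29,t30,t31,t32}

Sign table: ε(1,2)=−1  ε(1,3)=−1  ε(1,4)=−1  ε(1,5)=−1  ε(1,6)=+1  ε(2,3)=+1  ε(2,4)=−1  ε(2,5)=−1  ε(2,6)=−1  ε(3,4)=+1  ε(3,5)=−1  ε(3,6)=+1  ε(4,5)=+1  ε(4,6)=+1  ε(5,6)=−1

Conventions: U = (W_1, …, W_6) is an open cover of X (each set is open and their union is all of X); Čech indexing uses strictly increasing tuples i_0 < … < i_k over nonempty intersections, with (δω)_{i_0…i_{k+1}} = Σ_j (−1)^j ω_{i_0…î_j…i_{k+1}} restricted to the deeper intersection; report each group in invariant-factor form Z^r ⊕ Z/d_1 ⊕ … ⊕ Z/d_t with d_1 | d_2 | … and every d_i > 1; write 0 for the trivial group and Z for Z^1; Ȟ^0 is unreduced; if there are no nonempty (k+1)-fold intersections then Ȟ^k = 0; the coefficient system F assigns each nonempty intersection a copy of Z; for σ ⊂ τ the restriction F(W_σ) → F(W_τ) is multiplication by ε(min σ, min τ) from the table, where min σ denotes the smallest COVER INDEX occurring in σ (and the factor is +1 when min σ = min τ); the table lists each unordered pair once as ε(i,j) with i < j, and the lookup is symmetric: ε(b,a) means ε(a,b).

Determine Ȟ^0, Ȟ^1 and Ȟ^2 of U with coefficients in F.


nonempty overlaps:
  W12={t26,t31,t34} W13={t13,t16,t26} W14={t15,t16,t35} W15={t2,t12,t35} W16={t12,t21,t31} W23={t18,t26,t27} W24={t9,t24,t30} W25={t18,t20,t24} W26={t3,t29,t30,t31} W34={t16,t17,t32} W35={t18,t23,t25} W36={t5,t22,t25,t32} W45={t10,t19,t24,t35} W46={t7,t30,t32} W56={t1,t12,t25}
  W123={t26} W126={t31} W134={t16} W145={t35} W156={t12} W235={t18} W245={t24} W246={t30} W346={t32} W356={t25}
C dims 6,15,10; δ0: rk 6, SNF 1^5·2; δ1: rk 9, SNF 1^9
degree 0: 6−6−0 = 0 → Ȟ^0 ≅ 0
degree 1: 15−9−6 = 0 plus torsion [2] → Ȟ^1 ≅ Z/2
degree 2: 10−0−9 = 1 → Ȟ^2 ≅ Z

Ȟ^0(U;F) ≅ 0, Ȟ^1(U;F) ≅ Z/2 and Ȟ^2(U;F) ≅ Z


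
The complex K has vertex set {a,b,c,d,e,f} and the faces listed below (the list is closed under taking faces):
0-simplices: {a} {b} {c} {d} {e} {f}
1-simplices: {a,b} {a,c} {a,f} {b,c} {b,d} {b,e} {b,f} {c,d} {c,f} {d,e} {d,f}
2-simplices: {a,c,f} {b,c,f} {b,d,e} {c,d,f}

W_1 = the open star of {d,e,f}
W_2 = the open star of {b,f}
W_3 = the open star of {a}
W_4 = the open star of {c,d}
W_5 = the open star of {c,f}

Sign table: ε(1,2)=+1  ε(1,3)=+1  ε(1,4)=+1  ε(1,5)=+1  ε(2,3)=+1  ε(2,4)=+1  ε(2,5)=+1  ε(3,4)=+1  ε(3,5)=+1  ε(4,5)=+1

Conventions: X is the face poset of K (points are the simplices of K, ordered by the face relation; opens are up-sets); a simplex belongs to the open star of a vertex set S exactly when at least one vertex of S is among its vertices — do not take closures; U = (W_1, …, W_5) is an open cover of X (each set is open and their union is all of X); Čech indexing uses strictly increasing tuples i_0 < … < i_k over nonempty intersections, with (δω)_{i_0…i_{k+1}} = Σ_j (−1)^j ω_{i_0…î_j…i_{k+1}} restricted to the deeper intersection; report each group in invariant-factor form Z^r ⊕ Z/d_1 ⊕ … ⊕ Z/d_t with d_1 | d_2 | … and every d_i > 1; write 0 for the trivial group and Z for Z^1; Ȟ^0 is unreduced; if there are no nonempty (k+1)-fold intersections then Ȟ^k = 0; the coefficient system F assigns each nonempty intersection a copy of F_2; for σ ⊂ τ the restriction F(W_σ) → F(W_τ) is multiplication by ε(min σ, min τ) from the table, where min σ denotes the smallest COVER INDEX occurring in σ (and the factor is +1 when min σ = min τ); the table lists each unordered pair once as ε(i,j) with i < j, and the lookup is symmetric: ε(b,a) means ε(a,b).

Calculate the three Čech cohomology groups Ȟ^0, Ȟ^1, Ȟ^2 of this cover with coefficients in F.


Ȟ^0(U;F) ≅ Z/2,  Ȟ^1(U;F) ≅ 0,  Ȟ^2(U;F) ≅ 0

cover nerve:
  W1={{d},{e},{f},{a,f},{b,d},{b,e},{b,f},{c,d},{c,f},{d,e},{d,f},{a,c,f},{b,c,f},{b,d,e},{c,d,f}} W2={{b},{f},{a,b},{a,f},{b,c},{b,d},{b,e},{b,f},{c,f},{d,f},{a,c,f},{b,c,f},{b,d,e},{c,d,f}} W3={{a},{a,b},{a,c},{a,f},{a,c,f}} W4={{c},{d},{a,c},{b,c},{b,d},{c,d},{c,f},{d,e},{d,f},{a,c,f},{b,c,f},{b,d,e},{c,d,f}} W5={{c},{f},{a,c},{a,f},{b,c},{b,f},{c,d},{c,f},{d,f},{a,c,f},{b,c,f},{c,d,f}}
  W12={{f},{a,f},{b,d},{b,e},{b,f},{c,f},{d,f},{a,c,f},{b,c,f},{b,d,e},{c,d,f}} W13={{a,f},{a,c,f}} W14={{d},{b,d},{c,d},{c,f},{d,e},{d,f},{a,c,f},{b,c,f},{b,d,e},{c,d,f}} W15={{f},{a,f},{b,f},{c,d},{c,f},{d,f},{a,c,f},{b,c,f},{c,d,f}} W23={{a,b},{a,f},{a,c,f}} W24={{b,c},{b,d},{c,f},{d,f},{a,c,f},{b,c,f},{b,d,e},{c,d,f}} W25={{f},{a,f},{b,c},{b,f},{c,f},{d,f},{a,c,f},{b,c,f},{c,d,f}} W34={{a,c},{a,c,f}} W35={{a,c},{a,f},{a,c,f}} W45={{c},{a,c},{b,c},{c,d},{c,f},{d,f},{a,c,f},{b,c,f},{c,d,f}}
  W123={{a,f},{a,c,f}} W124={{b,d},{c,f},{d,f},{a,c,f},{b,c,f},{b,d,e},{c,d,f}} W125={{f},{a,f},{b,f},{c,f},{d,f},{a,c,f},{b,c,f},{c,d,f}} W134={{a,c,f}} W135={{a,f},{a,c,f}} W145={{c,d},{c,f},{d,f},{a,c,f},{b,c,f},{c,d,f}} W234={{a,c,f}} W235={{a,f},{a,c,f}} W245={{b,c},{c,f},{d,f},{a,c,f},{b,c,f},{c,d,f}} W345={{a,c},{a,c,f}}
  W1234={{a,c,f}} W1235={{a,f},{a,c,f}} W1245={{c,f},{d,f},{a,c,f},{b,c,f},{c,d,f}} W1345={{a,c,f}} W2345={{a,c,f}}
  W12345={{a,c,f}}
C dims 5,10,10,5; δ0: rk_F2 4; δ1: rk_F2 6; δ2: rk_F2 4
Ȟ^0: (5−4)−0=1 ⇒ Z/2
Ȟ^1: (10−6)−4=0 ⇒ 0
Ȟ^2: (10−4)−6=0 ⇒ 0


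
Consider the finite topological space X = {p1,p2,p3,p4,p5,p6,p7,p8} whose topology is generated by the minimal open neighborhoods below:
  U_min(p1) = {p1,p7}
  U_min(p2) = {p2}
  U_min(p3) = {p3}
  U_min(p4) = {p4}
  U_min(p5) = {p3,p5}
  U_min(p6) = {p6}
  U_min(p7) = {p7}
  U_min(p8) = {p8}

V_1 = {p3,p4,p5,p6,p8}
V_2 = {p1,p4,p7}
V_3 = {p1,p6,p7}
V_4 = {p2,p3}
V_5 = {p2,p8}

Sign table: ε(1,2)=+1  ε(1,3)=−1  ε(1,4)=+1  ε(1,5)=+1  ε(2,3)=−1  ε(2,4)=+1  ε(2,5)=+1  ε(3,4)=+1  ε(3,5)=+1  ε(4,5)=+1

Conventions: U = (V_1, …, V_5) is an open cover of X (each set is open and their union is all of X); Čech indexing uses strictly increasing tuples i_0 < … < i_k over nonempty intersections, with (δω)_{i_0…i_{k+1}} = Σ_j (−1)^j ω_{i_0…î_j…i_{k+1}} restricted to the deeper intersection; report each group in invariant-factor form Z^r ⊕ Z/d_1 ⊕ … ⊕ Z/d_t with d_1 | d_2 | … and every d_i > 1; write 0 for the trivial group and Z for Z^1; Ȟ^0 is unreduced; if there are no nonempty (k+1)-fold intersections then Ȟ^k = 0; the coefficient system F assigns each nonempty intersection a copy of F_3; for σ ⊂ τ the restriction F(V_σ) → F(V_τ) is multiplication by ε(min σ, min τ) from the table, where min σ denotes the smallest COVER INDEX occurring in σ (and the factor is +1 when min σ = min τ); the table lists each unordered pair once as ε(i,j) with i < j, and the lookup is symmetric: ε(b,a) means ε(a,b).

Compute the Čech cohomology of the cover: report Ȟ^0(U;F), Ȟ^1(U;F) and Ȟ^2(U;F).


Ȟ^0 = Z/3; Ȟ^1 = Z/3 ⊕ Z/3; Ȟ^2 = 0

cover nerve:
  V12={p4} V13={p6} V14={p3} V15={p8} V23={p1,p7} V45={p2}
C dims 5,6; δ0: rk_F3 4
Ȟ^0: (5−4)−0=1 ⇒ Z/3
Ȟ^1: (6−0)−4=2 ⇒ Z/3 ⊕ Z/3
Ȟ^2: (0−0)−0=0 ⇒ 0


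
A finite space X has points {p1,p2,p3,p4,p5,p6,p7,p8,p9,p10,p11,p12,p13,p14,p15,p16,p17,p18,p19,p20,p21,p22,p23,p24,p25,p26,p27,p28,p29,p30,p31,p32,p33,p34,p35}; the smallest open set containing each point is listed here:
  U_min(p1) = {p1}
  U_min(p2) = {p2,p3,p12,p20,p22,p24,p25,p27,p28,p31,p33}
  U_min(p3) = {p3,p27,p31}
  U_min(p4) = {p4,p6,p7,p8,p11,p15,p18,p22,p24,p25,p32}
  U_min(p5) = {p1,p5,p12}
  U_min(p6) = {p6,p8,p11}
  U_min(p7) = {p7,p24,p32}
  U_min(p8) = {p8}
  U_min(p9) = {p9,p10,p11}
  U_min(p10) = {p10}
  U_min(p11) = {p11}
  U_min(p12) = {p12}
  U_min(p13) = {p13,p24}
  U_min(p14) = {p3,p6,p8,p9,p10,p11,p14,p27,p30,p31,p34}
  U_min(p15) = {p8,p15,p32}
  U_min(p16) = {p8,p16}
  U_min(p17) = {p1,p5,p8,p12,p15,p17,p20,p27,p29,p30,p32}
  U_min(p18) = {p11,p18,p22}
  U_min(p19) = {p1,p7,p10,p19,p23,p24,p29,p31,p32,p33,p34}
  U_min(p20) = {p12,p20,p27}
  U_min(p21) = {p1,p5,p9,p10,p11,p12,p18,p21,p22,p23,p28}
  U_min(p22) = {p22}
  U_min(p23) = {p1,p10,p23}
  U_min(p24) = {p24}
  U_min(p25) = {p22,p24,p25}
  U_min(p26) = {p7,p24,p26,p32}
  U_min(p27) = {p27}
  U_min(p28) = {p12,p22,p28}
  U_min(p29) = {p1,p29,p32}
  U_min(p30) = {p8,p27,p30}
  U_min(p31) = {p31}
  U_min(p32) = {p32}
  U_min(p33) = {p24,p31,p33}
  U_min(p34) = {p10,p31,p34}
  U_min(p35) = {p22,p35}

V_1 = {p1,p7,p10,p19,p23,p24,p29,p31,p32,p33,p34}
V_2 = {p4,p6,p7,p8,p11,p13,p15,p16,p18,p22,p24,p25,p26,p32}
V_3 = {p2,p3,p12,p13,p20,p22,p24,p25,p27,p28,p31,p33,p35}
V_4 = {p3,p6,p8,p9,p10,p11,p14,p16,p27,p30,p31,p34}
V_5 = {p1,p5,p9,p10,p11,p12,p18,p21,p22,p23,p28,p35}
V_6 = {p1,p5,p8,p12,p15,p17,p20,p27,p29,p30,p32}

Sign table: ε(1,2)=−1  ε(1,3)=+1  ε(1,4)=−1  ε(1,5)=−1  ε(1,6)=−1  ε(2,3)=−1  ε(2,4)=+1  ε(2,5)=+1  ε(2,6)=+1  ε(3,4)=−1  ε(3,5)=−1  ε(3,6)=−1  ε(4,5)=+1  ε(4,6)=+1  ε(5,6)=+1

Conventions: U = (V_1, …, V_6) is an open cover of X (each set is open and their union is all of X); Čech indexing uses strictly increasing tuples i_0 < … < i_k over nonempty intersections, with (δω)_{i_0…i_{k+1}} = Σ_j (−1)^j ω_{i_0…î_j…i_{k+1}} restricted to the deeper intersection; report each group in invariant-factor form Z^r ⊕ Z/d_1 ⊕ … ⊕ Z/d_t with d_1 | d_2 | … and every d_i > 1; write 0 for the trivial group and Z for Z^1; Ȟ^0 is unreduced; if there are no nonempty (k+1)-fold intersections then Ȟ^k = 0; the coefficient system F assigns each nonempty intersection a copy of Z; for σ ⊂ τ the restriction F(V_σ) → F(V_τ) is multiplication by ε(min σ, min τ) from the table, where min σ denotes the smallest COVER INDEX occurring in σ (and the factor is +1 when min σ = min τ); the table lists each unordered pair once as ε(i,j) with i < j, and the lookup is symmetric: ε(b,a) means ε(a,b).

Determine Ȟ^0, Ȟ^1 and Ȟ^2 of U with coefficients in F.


nonempty overlaps:
  V12={p7,p24,p32} V13={p24,p31,p33} V14={p10,p31,p34} V15={p1,p10,p23} V16={p1,p29,p32} V23={p13,p22,p24,p25} V24={p6,p8,p11,p16} V25={p11,p18,p22} V26={p8,p15,p32} V34={p3,p27,p31} V35={p12,p22,p28,p35} V36={p12,p20,p27} V45={p9,p10,p11} V46={p8,p27,p30} V56={p1,p5,p12}
  V123={p24} V126={p32} V134={p31} V145={p10} V156={p1} V235={p22} V245={p11} V246={p8} V346={p27} V356={p12}
C dims 6,15,10; δ0: rk 5, SNF 1^5; δ1: rk 10, SNF 1^9·2
degree 0: 6−5−0 = 1 → Ȟ^0 ≅ Z
degree 1: 15−10−5 = 0 → Ȟ^1 ≅ 0
degree 2: 10−0−10 = 0 plus torsion [2] → Ȟ^2 ≅ Z/2

Ȟ^0 ≅ Z,  Ȟ^1 ≅ 0,  Ȟ^2 ≅ Z/2


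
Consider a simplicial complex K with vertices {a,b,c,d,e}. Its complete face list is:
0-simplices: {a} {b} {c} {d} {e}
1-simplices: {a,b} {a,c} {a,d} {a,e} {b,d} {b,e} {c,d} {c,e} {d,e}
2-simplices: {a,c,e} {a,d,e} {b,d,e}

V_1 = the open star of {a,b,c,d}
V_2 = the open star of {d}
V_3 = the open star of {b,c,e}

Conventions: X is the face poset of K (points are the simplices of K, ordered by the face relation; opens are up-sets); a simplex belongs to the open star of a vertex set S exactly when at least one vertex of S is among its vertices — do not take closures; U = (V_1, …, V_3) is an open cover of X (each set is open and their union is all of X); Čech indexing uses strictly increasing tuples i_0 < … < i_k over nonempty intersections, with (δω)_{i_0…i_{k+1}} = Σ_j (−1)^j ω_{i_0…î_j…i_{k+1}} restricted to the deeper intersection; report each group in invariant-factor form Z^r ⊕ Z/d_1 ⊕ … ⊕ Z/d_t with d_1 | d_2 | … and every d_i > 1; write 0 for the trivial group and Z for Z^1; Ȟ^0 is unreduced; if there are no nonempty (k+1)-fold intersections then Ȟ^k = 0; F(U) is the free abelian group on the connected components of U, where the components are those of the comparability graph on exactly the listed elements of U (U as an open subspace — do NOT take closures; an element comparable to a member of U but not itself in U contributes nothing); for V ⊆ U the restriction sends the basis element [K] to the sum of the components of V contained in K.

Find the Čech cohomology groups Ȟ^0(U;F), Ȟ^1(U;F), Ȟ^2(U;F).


nonempty intersections:
  V1={{a},{b},{c},{d},{a,b},{a,c},{a,d},{a,e},{b,d},{b,e},{c,d},{c,e},{d,e},{a,c,e},{a,d,e},{b,d,e}} V2={{d},{a,d},{b,d},{c,d},{d,e},{a,d,e},{b,d,e}} V3={{b},{c},{e},{a,b},{a,c},{a,e},{b,d},{b,e},{c,d},{c,e},{d,e},{a,c,e},{a,d,e},{b,d,e}}
  V12={{d},{a,d},{b,d},{c,d},{d,e},{a,d,e},{b,d,e}} V13={{b},{c},{a,b},{a,c},{a,e},{b,d},{b,e},{c,d},{c,e},{d,e},{a,c,e},{a,d,e},{b,d,e}} V23={{b,d},{c,d},{d,e},{a,d,e},{b,d,e}}
  V123={{b,d},{c,d},{d,e},{a,d,e},{b,d,e}}
components per intersection:
  V1: {{a},{b},{c},{d},{a,b},{a,c},{a,d},{a,e},{b,d},{b,e},{c,d},{c,e},{d,e},{a,c,e},{a,d,e},{b,d,e}}
  V2: {{d},{a,d},{b,d},{c,d},{d,e},{a,d,e},{b,d,e}}
  V3: {{b},{c},{e},{a,b},{a,c},{a,e},{b,d},{b,e},{c,d},{c,e},{d,e},{a,c,e},{a,d,e},{b,d,e}}
  V12: {{d},{a,d},{b,d},{c,d},{d,e},{a,d,e},{b,d,e}}
  V13: {{b},{c},{a,b},{a,c},{a,e},{b,d},{b,e},{c,d},{c,e},{d,e},{a,c,e},{a,d,e},{b,d,e}}
  V23: {{b,d},{d,e},{a,d,e},{b,d,e}} {{c,d}}
  V123: {{b,d},{d,e},{a,d,e},{b,d,e}} {{c,d}}
C dims 3,4,2; δ0: rk 2, SNF 1^2; δ1: rk 2, SNF 1^2
Ȟ^0: (3−2)−0=1 ⇒ Z
Ȟ^1: (4−2)−2=0 ⇒ 0
Ȟ^2: (2−0)−2=0 ⇒ 0

Ȟ^0(U;F) ≅ Z, Ȟ^1(U;F) ≅ 0 and Ȟ^2(U;F) ≅ 0


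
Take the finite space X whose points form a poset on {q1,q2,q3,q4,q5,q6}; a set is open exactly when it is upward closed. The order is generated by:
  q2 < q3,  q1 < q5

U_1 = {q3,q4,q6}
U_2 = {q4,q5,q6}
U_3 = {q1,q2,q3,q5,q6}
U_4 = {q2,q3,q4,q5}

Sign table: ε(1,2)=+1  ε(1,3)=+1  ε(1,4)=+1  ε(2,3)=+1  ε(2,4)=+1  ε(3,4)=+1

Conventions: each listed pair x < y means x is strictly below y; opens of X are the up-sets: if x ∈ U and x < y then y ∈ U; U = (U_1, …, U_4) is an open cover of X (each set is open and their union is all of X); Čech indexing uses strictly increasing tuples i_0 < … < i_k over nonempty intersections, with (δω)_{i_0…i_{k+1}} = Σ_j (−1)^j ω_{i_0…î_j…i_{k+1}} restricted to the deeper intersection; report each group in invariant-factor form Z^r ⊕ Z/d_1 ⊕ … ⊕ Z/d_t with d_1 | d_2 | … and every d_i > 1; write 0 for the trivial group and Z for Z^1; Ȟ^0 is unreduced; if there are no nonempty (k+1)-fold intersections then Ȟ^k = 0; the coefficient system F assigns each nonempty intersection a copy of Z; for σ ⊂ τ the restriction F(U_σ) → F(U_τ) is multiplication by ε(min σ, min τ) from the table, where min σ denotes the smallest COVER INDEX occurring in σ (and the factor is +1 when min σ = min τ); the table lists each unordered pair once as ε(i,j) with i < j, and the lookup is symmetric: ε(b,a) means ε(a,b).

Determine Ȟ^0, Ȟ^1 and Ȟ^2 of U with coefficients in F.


nerve of the cover:
  U12={q4,q6} U13={q3,q6} U14={q3,q4} U23={q5,q6} U24={q4,q5} U34={q2,q3,q5}
  U123={q6} U124={q4} U134={q3} U234={q5}
C dims 4,6,4; δ0: rk 3, SNF 1^3; δ1: rk 3, SNF 1^3
Ȟ^0 = (4 − 3) − 0 = 1, so Ȟ^0 ≅ Z
Ȟ^1 = (6 − 3) − 3 = 0, so Ȟ^1 ≅ 0
Ȟ^2 = (4 − 0) − 3 = 1, so Ȟ^2 ≅ Z

Ȟ^0 ≅ Z; Ȟ^1 ≅ 0; Ȟ^2 ≅ Z


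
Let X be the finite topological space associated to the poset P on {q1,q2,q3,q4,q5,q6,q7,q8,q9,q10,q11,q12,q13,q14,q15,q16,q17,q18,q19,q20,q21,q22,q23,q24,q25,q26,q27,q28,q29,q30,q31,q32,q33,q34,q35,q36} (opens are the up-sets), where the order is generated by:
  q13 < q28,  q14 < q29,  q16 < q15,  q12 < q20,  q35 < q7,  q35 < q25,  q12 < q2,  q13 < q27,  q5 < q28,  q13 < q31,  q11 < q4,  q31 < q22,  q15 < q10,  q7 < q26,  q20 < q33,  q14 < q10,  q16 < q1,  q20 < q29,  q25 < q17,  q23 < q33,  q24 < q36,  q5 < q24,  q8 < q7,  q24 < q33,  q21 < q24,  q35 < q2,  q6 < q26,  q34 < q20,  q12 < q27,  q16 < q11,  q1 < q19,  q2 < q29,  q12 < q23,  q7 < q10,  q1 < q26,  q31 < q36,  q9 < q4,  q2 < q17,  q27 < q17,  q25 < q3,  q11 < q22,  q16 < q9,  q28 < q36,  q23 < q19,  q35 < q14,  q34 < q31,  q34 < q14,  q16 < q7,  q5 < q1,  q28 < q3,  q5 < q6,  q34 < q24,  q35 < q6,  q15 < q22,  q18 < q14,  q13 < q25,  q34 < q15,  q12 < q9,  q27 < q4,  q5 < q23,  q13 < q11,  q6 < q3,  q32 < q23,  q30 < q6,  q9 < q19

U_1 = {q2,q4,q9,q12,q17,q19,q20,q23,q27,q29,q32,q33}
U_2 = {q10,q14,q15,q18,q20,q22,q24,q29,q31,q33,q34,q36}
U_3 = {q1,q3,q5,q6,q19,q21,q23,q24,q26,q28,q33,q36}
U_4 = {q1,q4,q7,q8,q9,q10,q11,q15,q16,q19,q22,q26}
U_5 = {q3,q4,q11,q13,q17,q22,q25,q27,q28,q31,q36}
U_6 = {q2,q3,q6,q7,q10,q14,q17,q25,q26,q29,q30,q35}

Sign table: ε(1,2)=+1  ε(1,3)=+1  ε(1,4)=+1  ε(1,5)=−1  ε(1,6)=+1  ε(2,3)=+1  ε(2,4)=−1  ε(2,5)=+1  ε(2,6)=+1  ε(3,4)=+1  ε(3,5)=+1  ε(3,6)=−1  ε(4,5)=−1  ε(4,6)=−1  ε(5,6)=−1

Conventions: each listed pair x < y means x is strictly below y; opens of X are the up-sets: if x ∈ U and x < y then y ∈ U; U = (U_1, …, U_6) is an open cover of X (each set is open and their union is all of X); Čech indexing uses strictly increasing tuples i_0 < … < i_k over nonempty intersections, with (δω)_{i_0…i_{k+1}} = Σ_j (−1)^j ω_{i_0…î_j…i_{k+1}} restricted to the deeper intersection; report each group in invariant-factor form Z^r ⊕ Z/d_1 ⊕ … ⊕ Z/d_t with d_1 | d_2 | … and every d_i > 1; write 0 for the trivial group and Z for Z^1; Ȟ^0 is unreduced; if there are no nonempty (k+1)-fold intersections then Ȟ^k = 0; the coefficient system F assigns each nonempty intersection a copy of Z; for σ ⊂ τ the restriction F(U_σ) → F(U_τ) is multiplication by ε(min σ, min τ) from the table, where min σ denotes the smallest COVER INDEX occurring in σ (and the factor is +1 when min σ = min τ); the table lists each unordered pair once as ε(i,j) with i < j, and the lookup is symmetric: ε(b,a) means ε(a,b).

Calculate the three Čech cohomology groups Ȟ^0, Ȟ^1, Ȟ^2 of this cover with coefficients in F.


nonempty overlaps:
  U12={q20,q29,q33} U13={q19,q23,q33} U14={q4,q9,q19} U15={q4,q17,q27} U16={q2,q17,q29} U23={q24,q33,q36} U24={q10,q15,q22} U25={q22,q31,q36} U26={q10,q14,q29} U34={q1,q19,q26} U35={q3,q28,q36} U36={q3,q6,q26} U45={q4,q11,q22} U46={q7,q10,q26} U56={q3,q17,q25}
  U123={q33} U126={q29} U134={q19} U145={q4} U156={q17} U235={q36} U245={q22} U246={q10} U346={q26} U356={q3}
C dims 6,15,10; δ0: rk 6, SNF 1^5·2; δ1: rk 9, SNF 1^9
degree 0: 6−6−0 = 0 → Ȟ^0 ≅ 0
degree 1: 15−9−6 = 0 plus torsion [2] → Ȟ^1 ≅ Z/2
degree 2: 10−0−9 = 1 → Ȟ^2 ≅ Z

Ȟ^0(U;F) ≅ 0, Ȟ^1(U;F) ≅ Z/2, Ȟ^2(U;F) ≅ Z


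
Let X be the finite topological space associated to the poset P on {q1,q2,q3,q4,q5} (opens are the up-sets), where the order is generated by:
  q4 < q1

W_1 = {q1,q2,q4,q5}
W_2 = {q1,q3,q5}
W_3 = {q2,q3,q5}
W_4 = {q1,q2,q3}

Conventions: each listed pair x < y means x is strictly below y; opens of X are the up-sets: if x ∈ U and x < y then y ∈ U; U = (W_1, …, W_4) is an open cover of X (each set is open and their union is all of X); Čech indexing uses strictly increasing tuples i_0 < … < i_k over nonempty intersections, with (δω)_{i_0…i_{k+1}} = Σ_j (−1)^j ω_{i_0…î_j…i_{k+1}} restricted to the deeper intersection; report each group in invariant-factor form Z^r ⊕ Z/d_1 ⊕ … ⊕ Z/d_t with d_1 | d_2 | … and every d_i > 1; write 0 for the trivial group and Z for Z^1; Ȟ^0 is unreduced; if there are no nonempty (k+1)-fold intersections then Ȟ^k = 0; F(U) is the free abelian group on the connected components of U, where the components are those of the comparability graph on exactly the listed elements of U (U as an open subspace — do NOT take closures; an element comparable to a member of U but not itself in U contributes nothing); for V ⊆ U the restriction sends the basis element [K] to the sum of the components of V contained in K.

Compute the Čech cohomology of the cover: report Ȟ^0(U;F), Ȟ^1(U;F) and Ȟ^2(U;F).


cover nerve:
  W12={q1,q5} W13={q2,q5} W14={q1,q2} W23={q3,q5} W24={q1,q3} W34={q2,q3}
  W123={q5} W124={q1} W134={q2} W234={q3}
components per intersection:
  W1: {q1,q4} {q2} {q5}
  W2: {q1} {q3} {q5}
  W3: {q2} {q3} {q5}
  W4: {q1} {q2} {q3}
  W12: {q1} {q5}
  W13: {q2} {q5}
  W14: {q1} {q2}
  W23: {q3} {q5}
  W24: {q1} {q3}
  W34: {q2} {q3}
  W123: {q5}
  W124: {q1}
  W134: {q2}
  W234: {q3}
C dims 12,12,4; δ0: rk 8, SNF 1^8; δ1: rk 4, SNF 1^4
Ȟ^0: (12−8)−0=4 ⇒ Z^4
Ȟ^1: (12−4)−8=0 ⇒ 0
Ȟ^2: (4−0)−4=0 ⇒ 0

Ȟ^0(U;F) ≅ Z^4; Ȟ^1(U;F) ≅ 0; Ȟ^2(U;F) ≅ 0


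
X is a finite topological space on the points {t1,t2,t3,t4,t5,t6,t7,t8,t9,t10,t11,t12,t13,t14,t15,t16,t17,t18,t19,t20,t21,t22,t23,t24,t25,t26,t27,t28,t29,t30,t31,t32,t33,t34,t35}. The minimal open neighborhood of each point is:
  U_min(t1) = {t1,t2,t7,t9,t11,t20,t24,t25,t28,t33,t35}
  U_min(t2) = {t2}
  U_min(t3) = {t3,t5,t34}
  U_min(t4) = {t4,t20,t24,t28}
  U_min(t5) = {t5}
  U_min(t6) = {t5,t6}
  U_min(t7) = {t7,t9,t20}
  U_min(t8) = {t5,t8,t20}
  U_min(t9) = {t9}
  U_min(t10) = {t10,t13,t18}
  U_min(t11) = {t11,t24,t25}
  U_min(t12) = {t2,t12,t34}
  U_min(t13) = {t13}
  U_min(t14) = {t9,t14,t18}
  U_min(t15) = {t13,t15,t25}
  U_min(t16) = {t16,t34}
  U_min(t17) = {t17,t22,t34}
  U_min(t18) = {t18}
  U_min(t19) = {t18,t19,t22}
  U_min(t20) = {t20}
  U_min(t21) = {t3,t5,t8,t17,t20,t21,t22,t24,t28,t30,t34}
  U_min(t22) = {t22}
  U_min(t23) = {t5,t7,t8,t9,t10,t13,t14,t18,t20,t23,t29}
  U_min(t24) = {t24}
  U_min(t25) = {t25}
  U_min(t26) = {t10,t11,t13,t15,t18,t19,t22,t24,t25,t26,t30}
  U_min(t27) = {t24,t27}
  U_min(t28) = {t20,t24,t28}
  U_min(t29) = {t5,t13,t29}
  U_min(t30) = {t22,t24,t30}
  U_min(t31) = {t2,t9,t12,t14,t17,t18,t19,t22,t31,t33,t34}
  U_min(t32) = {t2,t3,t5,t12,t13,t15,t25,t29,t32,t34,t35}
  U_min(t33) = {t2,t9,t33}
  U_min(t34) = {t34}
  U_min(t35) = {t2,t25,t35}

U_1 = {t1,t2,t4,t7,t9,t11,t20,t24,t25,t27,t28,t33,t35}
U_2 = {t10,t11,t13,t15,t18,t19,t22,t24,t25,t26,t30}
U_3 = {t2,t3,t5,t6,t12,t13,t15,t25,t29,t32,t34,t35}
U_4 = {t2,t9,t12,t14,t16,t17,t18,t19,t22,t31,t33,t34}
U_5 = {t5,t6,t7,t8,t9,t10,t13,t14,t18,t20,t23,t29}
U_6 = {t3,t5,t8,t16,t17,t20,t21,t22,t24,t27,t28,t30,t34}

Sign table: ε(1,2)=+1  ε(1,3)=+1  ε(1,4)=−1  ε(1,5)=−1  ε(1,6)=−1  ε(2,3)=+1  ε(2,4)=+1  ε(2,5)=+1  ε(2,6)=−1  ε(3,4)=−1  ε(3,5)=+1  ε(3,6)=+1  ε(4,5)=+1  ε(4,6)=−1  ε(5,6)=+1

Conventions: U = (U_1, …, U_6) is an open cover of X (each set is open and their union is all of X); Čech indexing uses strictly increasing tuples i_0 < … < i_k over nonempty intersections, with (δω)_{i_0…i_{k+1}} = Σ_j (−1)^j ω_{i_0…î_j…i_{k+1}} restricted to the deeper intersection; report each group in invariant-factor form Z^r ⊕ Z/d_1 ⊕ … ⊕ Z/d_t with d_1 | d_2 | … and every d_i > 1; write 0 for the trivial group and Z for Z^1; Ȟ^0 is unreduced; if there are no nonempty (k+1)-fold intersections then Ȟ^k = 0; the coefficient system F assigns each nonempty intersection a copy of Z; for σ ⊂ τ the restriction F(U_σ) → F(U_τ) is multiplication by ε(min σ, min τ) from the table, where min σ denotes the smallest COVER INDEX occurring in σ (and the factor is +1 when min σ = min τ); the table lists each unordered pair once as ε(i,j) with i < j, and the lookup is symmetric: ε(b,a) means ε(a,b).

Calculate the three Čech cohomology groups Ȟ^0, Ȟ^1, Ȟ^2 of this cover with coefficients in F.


Ȟ^0(U;F) ≅ 0, Ȟ^1(U;F) ≅ Z/2 and Ȟ^2(U;F) ≅ Z

nonempty intersections:
  U12={t11,t24,t25} U13={t2,t25,t35} U14={t2,t9,t33} U15={t7,t9,t20} U16={t20,t24,t27,t28} U23={t13,t15,t25} U24={t18,t19,t22} U25={t10,t13,t18} U26={t22,t24,t30} U34={t2,t12,t34} U35={t5,t6,t13,t29} U36={t3,t5,t34} U45={t9,t14,t18} U46={t16,t17,t22,t34} U56={t5,t8,t20}
  U123={t25} U126={t24} U134={t2} U145={t9} U156={t20} U235={t13} U245={t18} U246={t22} U346={t34} U356={t5}
C dims 6,15,10; δ0: rk 6, SNF 1^5·2; δ1: rk 9, SNF 1^9
Ȟ^0: (6−6)−0=0 ⇒ 0
Ȟ^1: (15−9)−6=0 plus torsion [2] ⇒ Z/2
Ȟ^2: (10−0)−9=1 ⇒ Z


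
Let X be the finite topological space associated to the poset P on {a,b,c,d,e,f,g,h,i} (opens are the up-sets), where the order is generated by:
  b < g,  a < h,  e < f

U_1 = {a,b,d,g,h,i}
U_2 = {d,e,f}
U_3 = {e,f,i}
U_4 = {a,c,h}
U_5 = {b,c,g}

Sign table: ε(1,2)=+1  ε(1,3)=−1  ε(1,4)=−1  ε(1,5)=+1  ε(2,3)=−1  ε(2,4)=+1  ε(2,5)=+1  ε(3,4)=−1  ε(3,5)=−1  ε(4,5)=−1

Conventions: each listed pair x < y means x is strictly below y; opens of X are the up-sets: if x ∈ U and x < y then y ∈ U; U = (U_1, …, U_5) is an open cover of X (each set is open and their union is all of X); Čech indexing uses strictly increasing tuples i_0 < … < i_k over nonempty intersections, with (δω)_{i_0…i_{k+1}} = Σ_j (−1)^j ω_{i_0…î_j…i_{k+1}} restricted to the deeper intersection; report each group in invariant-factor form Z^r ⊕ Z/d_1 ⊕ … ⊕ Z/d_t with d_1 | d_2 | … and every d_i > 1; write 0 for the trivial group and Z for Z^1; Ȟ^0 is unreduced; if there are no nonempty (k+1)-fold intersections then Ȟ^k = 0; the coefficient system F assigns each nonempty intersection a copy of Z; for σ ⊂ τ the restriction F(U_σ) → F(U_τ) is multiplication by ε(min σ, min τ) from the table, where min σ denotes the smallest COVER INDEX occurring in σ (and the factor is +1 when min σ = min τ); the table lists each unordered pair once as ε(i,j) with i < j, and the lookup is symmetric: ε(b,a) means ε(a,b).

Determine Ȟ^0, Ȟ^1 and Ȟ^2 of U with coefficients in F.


intersection data:
  U12={d} U13={i} U14={a,h} U15={b,g} U23={e,f} U45={c}
C dims 5,6; δ0: rk 4, SNF 1^4
Ȟ^0 = (5 − 4) − 0 = 1, so Ȟ^0 ≅ Z
Ȟ^1 = (6 − 0) − 4 = 2, so Ȟ^1 ≅ Z^2
Ȟ^2 = (0 − 0) − 0 = 0, so Ȟ^2 ≅ 0

Ȟ^0(U;F) ≅ Z,  Ȟ^1(U;F) ≅ Z^2,  Ȟ^2(U;F) ≅ 0


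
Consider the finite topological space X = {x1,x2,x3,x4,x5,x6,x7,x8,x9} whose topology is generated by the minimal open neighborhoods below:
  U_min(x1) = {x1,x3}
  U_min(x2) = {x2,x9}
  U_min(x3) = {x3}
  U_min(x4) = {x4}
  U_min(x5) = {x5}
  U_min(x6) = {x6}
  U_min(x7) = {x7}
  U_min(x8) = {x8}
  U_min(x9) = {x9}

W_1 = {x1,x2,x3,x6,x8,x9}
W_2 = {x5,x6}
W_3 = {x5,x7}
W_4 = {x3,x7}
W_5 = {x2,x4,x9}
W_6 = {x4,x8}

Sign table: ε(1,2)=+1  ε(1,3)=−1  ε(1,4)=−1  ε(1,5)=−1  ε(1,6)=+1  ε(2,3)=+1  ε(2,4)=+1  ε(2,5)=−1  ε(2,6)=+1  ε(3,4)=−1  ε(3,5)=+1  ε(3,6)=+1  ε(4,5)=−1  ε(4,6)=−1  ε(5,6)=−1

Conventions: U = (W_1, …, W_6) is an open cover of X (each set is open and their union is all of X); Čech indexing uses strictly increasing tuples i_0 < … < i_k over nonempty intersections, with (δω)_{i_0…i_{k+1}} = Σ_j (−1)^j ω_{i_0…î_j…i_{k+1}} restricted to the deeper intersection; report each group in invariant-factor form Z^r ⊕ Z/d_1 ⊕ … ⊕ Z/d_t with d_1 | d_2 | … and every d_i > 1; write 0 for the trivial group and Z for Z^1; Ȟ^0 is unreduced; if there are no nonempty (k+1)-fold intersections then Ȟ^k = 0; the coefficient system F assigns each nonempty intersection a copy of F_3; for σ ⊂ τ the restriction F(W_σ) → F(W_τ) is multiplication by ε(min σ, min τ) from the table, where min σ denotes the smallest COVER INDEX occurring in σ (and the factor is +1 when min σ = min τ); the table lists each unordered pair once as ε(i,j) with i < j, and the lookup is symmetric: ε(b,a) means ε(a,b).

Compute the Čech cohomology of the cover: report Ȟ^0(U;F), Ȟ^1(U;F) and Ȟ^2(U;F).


nonempty intersections:
  W12={x6} W14={x3} W15={x2,x9} W16={x8} W23={x5} W34={x7} W56={x4}
C dims 6,7; δ0: rk_F3 5
Ȟ^0: (6−5)−0=1 ⇒ Z/3
Ȟ^1: (7−0)−5=2 ⇒ Z/3 ⊕ Z/3
Ȟ^2: (0−0)−0=0 ⇒ 0

Ȟ^0 = Z/3, Ȟ^1 = Z/3 ⊕ Z/3 and Ȟ^2 = 0


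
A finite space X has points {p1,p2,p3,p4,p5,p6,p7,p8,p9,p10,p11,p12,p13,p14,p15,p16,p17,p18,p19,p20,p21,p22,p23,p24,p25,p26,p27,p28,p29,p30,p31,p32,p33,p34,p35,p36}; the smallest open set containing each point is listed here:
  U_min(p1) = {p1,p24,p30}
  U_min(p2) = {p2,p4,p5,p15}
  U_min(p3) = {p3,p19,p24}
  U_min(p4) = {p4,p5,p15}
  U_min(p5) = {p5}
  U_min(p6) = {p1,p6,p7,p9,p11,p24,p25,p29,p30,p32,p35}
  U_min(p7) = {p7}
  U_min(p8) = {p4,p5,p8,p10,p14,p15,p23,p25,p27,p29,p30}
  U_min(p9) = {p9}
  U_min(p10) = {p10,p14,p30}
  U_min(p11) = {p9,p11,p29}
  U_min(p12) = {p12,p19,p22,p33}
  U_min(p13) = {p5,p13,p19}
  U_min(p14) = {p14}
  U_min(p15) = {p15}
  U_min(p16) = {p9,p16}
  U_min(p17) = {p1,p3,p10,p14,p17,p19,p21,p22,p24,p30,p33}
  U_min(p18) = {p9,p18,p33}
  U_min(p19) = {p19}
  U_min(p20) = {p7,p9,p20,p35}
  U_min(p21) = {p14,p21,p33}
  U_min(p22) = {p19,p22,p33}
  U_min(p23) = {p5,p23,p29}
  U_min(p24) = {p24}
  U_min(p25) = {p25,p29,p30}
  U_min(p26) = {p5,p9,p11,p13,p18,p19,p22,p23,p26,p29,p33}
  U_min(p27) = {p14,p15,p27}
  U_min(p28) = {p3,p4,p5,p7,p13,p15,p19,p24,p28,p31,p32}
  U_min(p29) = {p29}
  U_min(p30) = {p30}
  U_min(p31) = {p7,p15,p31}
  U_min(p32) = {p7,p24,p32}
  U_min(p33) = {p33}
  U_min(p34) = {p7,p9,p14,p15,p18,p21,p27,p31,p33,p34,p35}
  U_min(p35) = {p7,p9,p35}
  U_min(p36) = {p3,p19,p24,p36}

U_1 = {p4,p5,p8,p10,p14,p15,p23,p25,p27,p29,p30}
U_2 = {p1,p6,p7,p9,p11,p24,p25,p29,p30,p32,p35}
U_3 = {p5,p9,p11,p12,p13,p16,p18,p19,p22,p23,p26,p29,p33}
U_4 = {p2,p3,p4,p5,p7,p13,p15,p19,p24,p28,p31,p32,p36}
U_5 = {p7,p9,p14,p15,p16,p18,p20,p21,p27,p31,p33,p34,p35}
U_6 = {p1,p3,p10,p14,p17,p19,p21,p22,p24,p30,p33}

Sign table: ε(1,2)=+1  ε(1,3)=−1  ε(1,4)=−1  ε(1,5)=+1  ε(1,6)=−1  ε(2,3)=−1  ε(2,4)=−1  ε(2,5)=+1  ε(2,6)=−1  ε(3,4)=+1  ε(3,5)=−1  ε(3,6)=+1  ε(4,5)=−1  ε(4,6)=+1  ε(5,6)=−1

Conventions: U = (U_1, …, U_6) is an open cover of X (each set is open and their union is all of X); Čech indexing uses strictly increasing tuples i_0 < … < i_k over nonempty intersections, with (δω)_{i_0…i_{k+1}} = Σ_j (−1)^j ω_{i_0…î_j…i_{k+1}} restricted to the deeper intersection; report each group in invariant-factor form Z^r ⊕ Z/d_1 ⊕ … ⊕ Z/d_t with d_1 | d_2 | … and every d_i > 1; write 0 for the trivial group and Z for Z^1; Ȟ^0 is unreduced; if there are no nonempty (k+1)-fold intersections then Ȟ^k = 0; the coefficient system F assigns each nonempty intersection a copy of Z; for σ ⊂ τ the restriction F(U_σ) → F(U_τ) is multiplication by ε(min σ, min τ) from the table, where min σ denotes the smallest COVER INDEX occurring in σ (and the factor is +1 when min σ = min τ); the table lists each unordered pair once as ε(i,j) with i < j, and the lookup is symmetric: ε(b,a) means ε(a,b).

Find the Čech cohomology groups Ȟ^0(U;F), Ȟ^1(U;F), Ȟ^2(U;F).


nonempty intersections:
  U12={p25,p29,p30} U13={p5,p23,p29} U14={p4,p5,p15} U15={p14,p15,p27} U16={p10,p14,p30} U23={p9,p11,p29} U24={p7,p24,p32} U25={p7,p9,p35} U26={p1,p24,p30} U34={p5,p13,p19} U35={p9,p16,p18,p33} U36={p19,p22,p33} U45={p7,p15,p31} U46={p3,p19,p24} U56={p14,p21,p33}
  U123={p29} U126={p30} U134={p5} U145={p15} U156={p14} U235={p9} U245={p7} U246={p24} U346={p19} U356={p33}
C dims 6,15,10; δ0: rk 5, SNF 1^5; δ1: rk 10, SNF 1^9·2
Ȟ^0: (6−5)−0=1 ⇒ Z
Ȟ^1: (15−10)−5=0 ⇒ 0
Ȟ^2: (10−0)−10=0 plus torsion [2] ⇒ Z/2

Ȟ^0 = Z, Ȟ^1 = 0 and Ȟ^2 = Z/2


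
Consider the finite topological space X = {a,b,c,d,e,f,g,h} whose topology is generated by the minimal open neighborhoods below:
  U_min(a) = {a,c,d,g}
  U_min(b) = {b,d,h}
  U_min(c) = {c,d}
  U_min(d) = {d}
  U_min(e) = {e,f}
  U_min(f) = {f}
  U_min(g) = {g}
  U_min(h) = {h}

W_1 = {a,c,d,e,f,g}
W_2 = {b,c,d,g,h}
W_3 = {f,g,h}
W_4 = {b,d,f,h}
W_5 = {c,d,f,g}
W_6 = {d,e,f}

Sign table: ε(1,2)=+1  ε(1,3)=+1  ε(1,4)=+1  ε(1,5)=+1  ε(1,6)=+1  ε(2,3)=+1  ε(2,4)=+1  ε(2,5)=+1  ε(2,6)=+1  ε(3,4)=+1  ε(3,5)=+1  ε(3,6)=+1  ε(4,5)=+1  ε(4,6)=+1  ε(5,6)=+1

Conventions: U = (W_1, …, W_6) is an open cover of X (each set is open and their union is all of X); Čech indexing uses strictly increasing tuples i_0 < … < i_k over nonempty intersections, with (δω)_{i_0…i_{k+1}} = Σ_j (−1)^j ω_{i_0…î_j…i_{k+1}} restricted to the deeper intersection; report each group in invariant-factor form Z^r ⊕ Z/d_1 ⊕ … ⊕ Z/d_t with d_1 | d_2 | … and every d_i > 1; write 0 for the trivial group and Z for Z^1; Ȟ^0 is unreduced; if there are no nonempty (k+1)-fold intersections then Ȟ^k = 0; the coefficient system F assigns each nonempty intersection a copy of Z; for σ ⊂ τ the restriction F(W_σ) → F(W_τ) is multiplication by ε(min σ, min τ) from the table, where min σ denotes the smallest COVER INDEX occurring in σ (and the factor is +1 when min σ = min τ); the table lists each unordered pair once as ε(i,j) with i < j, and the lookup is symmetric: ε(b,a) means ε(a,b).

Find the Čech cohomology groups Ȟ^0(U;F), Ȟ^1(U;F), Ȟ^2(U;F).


nonempty overlaps:
  W12={c,d,g} W13={f,g} W14={d,f} W15={c,d,f,g} W16={d,e,f} W23={g,h} W24={b,d,h} W25={c,d,g} W26={d} W34={f,h} W35={f,g} W36={f} W45={d,f} W46={d,f} W56={d,f}
  W123={g} W124={d} W125={c,d,g} W126={d} W134={f} W135={f,g} W136={f} W145={d,f} W146={d,f} W156={d,f} W234={h} W235={g} W245={d} W246={d} W256={d} W345={f} W346={f} W356={f} W456={d,f}
  W1235={g} W1245={d} W1246={d} W1256={d} W1345={f} W1346={f} W1356={f} W1456={d,f} W2456={d} W3456={f}
  W12456={d} W13456={f}
C dims 6,15,19,10; δ0: rk 5, SNF 1^5; δ1: rk 10, SNF 1^10; δ2: rk 8, SNF 1^8
degree 0: 6−5−0 = 1 → Ȟ^0 ≅ Z
degree 1: 15−10−5 = 0 → Ȟ^1 ≅ 0
degree 2: 19−8−10 = 1 → Ȟ^2 ≅ Z

Ȟ^0 ≅ Z; Ȟ^1 ≅ 0; Ȟ^2 ≅ Z


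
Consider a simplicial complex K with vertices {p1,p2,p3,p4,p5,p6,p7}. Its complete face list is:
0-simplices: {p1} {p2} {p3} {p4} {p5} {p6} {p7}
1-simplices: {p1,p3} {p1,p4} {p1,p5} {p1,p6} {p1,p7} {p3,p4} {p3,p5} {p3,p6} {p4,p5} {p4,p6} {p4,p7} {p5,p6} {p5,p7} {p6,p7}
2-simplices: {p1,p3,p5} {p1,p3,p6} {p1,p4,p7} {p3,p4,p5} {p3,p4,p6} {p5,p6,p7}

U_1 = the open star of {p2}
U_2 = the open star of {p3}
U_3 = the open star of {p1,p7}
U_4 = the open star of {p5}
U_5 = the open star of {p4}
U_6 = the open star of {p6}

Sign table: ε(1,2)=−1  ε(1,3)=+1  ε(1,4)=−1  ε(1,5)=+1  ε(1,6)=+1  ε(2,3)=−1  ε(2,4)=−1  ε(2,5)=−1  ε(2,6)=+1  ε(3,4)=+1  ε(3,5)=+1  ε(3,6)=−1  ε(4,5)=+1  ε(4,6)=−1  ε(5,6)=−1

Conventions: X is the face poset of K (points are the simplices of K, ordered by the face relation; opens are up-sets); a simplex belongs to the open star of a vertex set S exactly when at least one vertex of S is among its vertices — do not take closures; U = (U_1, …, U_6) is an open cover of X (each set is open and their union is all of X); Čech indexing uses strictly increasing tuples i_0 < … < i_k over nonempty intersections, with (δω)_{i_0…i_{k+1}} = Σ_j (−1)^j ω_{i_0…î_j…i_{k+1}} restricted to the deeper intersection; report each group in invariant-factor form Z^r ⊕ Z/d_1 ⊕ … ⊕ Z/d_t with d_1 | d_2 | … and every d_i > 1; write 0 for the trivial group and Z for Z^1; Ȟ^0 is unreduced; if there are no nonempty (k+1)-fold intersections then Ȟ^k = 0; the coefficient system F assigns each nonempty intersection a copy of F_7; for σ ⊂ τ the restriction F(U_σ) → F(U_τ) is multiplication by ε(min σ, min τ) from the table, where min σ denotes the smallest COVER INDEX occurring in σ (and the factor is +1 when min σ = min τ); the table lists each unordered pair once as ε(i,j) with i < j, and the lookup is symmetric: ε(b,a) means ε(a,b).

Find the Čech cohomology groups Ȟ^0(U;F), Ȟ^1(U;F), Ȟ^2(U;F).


nerve of the cover:
  U1={{p2}} U2={{p3},{p1,p3},{p3,p4},{p3,p5},{p3,p6},{p1,p3,p5},{p1,p3,p6},{p3,p4,p5},{p3,p4,p6}} U3={{p1},{p7},{p1,p3},{p1,p4},{p1,p5},{p1,p6},{p1,p7},{p4,p7},{p5,p7},{p6,p7},{p1,p3,p5},{p1,p3,p6},{p1,p4,p7},{p5,p6,p7}} U4={{p5},{p1,p5},{p3,p5},{p4,p5},{p5,p6},{p5,p7},{p1,p3,p5},{p3,p4,p5},{p5,p6,p7}} U5={{p4},{p1,p4},{p3,p4},{p4,p5},{p4,p6},{p4,p7},{p1,p4,p7},{p3,p4,p5},{p3,p4,p6}} U6={{p6},{p1,p6},{p3,p6},{p4,p6},{p5,p6},{p6,p7},{p1,p3,p6},{p3,p4,p6},{p5,p6,p7}}
  U23={{p1,p3},{p1,p3,p5},{p1,p3,p6}} U24={{p3,p5},{p1,p3,p5},{p3,p4,p5}} U25={{p3,p4},{p3,p4,p5},{p3,p4,p6}} U26={{p3,p6},{p1,p3,p6},{p3,p4,p6}} U34={{p1,p5},{p5,p7},{p1,p3,p5},{p5,p6,p7}} U35={{p1,p4},{p4,p7},{p1,p4,p7}} U36={{p1,p6},{p6,p7},{p1,p3,p6},{p5,p6,p7}} U45={{p4,p5},{p3,p4,p5}} U46={{p5,p6},{p5,p6,p7}} U56={{p4,p6},{p3,p4,p6}}
  U234={{p1,p3,p5}} U236={{p1,p3,p6}} U245={{p3,p4,p5}} U256={{p3,p4,p6}} U346={{p5,p6,p7}}
C dims 6,10,5; δ0: rk_F7 4; δ1: rk_F7 5
Ȟ^0 = (6 − 4) − 0 = 2, so Ȟ^0 ≅ Z/7 ⊕ Z/7
Ȟ^1 = (10 − 5) − 4 = 1, so Ȟ^1 ≅ Z/7
Ȟ^2 = (5 − 0) − 5 = 0, so Ȟ^2 ≅ 0

Ȟ^0 = Z/7 ⊕ Z/7,  Ȟ^1 = Z/7,  Ȟ^2 = 0
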